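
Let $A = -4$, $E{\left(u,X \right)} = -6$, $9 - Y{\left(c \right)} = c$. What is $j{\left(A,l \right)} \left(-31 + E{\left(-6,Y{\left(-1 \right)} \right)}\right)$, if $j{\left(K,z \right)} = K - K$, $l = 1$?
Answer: $0$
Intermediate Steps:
$Y{\left(c \right)} = 9 - c$
$j{\left(K,z \right)} = 0$
$j{\left(A,l \right)} \left(-31 + E{\left(-6,Y{\left(-1 \right)} \right)}\right) = 0 \left(-31 - 6\right) = 0 \left(-37\right) = 0$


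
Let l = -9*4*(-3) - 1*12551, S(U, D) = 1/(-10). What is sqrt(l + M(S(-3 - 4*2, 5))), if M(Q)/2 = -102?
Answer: I*sqrt(12647) ≈ 112.46*I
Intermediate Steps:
S(U, D) = -1/10
M(Q) = -204 (M(Q) = 2*(-102) = -204)
l = -12443 (l = -36*(-3) - 12551 = 108 - 12551 = -12443)
sqrt(l + M(S(-3 - 4*2, 5))) = sqrt(-12443 - 204) = sqrt(-12647) = I*sqrt(12647)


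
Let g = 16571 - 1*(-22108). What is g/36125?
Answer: 38679/36125 ≈ 1.0707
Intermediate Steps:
g = 38679 (g = 16571 + 22108 = 38679)
g/36125 = 38679/36125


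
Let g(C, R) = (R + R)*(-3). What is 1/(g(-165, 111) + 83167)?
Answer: 1/82501 ≈ 1.2121e-5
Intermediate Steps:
g(C, R) = -6*R (g(C, R) = (2*R)*(-3) = -6*R)
1/(g(-165, 111) + 83167) = 1/(-6*111 + 83167) = 1/(-666 + 83167) = 1/82501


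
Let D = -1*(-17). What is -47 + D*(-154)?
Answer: -2665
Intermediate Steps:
D = 17
-47 + D*(-154) = -47 + 17*(-154) = -47 - 2618 = -2665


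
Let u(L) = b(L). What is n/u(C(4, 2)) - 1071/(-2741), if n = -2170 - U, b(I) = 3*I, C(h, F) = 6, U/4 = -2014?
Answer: 897378/2741 ≈ 327.39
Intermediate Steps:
U = -8056 (U = 4*(-2014) = -8056)
u(L) = 3*L
n = 5886 (n = -2170 - 1*(-8056) = -2170 + 8056 = 5886)
n/u(C(4, 2)) - 1071/(-2741) = 5886/((3*6)) - 1071/(-2741) = 5886/18 - 1071*(-1/2741) = 5886*(1/18) + 1071/2741 = 327 + 1071/2741 = 897378/2741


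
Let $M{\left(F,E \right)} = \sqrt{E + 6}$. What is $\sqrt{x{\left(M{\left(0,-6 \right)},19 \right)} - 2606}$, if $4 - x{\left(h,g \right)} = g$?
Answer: $i \sqrt{2621} \approx 51.196 i$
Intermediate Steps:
$M{\left(F,E \right)} = \sqrt{6 + E}$
$x{\left(h,g \right)} = 4 - g$
$\sqrt{x{\left(M{\left(0,-6 \right)},19 \right)} - 2606} = \sqrt{\left(4 - 19\right) - 2606} = \sqrt{-15 - 2606} = \sqrt{-2621} = i \sqrt{2621}$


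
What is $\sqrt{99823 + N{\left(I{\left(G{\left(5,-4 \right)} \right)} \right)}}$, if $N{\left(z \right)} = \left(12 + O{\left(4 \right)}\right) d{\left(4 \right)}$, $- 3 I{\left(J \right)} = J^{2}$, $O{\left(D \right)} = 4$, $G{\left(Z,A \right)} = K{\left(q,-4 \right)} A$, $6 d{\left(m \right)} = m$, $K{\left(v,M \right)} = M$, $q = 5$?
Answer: $\frac{\sqrt{898503}}{3} \approx 315.96$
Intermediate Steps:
$d{\left(m \right)} = \frac{m}{6}$
$G{\left(Z,A \right)} = - 4 A$
$I{\left(J \right)} = - \frac{J^{2}}{3}$
$N{\left(z \right)} = \frac{32}{3}$ ($N{\left(z \right)} = \left(12 + 4\right) \frac{1}{6} \cdot 4 = 16 \cdot \frac{2}{3} = \frac{32}{3}$)
$\sqrt{99823 + N{\left(I{\left(G{\left(5,-4 \right)} \right)} \right)}} = \sqrt{99823 + \frac{32}{3}} = \sqrt{\frac{299501}{3}} = \frac{\sqrt{898503}}{3}$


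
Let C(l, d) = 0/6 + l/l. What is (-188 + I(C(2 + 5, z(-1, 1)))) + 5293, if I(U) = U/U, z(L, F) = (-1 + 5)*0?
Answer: 5106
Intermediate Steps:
z(L, F) = 0 (z(L, F) = 4*0 = 0)
C(l, d) = 1 (C(l, d) = 0*(⅙) + 1 = 0 + 1 = 1)
I(U) = 1
(-188 + I(C(2 + 5, z(-1, 1)))) + 5293 = (-188 + 1) + 5293 = -187 + 5293 = 5106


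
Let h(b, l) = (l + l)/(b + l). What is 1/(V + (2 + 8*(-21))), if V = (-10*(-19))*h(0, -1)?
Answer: 1/214 ≈ 0.0046729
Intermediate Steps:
h(b, l) = 2*l/(b + l) (h(b, l) = (2*l)/(b + l) = 2*l/(b + l))
V = 380 (V = (-10*(-19))*(2*(-1)/(0 - 1)) = 190*(2*(-1)/(-1)) = 190*(2*(-1)*(-1)) = 190*2 = 380)
1/(V + (2 + 8*(-21))) = 1/(380 + (2 + 8*(-21))) = 1/(380 + (2 - 168)) = 1/(380 - 166) = 1/214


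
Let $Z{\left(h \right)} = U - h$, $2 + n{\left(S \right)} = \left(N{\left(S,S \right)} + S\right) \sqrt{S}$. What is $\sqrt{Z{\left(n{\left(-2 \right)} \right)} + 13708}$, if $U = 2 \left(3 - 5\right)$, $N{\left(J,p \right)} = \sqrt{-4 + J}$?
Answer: $\sqrt{13706 + 2 \sqrt{3} + 2 i \sqrt{2}} \approx 117.09 + 0.012 i$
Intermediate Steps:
$U = -4$ ($U = 2 \left(-2\right) = -4$)
$n{\left(S \right)} = -2 + \sqrt{S} \left(S + \sqrt{-4 + S}\right)$ ($n{\left(S \right)} = -2 + \left(\sqrt{-4 + S} + S\right) \sqrt{S} = -2 + \left(S + \sqrt{-4 + S}\right) \sqrt{S} = -2 + \sqrt{S} \left(S + \sqrt{-4 + S}\right)$)
$Z{\left(h \right)} = -4 - h$
$\sqrt{Z{\left(n{\left(-2 \right)} \right)} + 13708} = \sqrt{\left(-4 - \left(-2 + \left(-2\right)^{\frac{3}{2}} + \sqrt{-2} \sqrt{-4 - 2}\right)\right) + 13708} = \sqrt{\left(-4 - \left(-2 - 2 i \sqrt{2} + i \sqrt{2} \sqrt{-6}\right)\right) + 13708} = \sqrt{\left(-4 - \left(-2 - 2 i \sqrt{2} + i \sqrt{2} i \sqrt{6}\right)\right) + 13708} = \sqrt{\left(-4 - \left(-2 - 2 i \sqrt{2} - 2 \sqrt{3}\right)\right) + 13708} = \sqrt{\left(-4 - \left(-2 - 2 \sqrt{3} - 2 i \sqrt{2}\right)\right) + 13708} = \sqrt{\left(-4 + \left(2 + 2 \sqrt{3} + 2 i \sqrt{2}\right)\right) + 13708} = \sqrt{\left(-2 + 2 \sqrt{3} + 2 i \sqrt{2}\right) + 13708} = \sqrt{13706 + 2 \sqrt{3} + 2 i \sqrt{2}}$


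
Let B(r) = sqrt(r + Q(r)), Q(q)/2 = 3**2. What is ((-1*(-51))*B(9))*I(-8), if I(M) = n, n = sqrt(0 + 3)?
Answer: 459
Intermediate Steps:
Q(q) = 18 (Q(q) = 2*3**2 = 2*9 = 18)
n = sqrt(3) ≈ 1.7320
I(M) = sqrt(3)
B(r) = sqrt(18 + r) (B(r) = sqrt(r + 18) = sqrt(18 + r))
((-1*(-51))*B(9))*I(-8) = ((-1*(-51))*sqrt(18 + 9))*sqrt(3) = (51*sqrt(27))*sqrt(3) = (51*(3*sqrt(3)))*sqrt(3) = (153*sqrt(3))*sqrt(3) = 459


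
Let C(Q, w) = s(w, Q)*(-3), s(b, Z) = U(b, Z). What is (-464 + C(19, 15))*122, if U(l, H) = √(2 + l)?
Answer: -56608 - 366*√17 ≈ -58117.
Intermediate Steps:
s(b, Z) = √(2 + b)
C(Q, w) = -3*√(2 + w) (C(Q, w) = √(2 + w)*(-3) = -3*√(2 + w))
(-464 + C(19, 15))*122 = (-464 - 3*√(2 + 15))*122 = (-464 - 3*√17)*122 = -56608 - 366*√17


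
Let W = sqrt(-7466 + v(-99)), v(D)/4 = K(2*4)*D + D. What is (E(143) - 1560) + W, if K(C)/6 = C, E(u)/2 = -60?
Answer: -1680 + I*sqrt(26870) ≈ -1680.0 + 163.92*I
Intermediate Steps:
E(u) = -120 (E(u) = 2*(-60) = -120)
K(C) = 6*C
v(D) = 196*D (v(D) = 4*((6*(2*4))*D + D) = 4*((6*8)*D + D) = 4*(48*D + D) = 4*(49*D) = 196*D)
W = I*sqrt(26870) (W = sqrt(-7466 + 196*(-99)) = sqrt(-7466 - 19404) = sqrt(-26870) = I*sqrt(26870) ≈ 163.92*I)
(E(143) - 1560) + W = (-120 - 1560) + I*sqrt(26870) = -1680 + I*sqrt(26870)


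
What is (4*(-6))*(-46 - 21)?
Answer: 1608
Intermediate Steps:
(4*(-6))*(-46 - 21) = -24*(-67) = 1608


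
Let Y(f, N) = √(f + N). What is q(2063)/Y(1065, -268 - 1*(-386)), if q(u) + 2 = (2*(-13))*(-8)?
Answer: 206*√7/91 ≈ 5.9893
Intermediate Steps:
q(u) = 206 (q(u) = -2 + (2*(-13))*(-8) = -2 - 26*(-8) = -2 + 208 = 206)
Y(f, N) = √(N + f)
q(2063)/Y(1065, -268 - 1*(-386)) = 206/(√((-268 - 1*(-386)) + 1065)) = 206/(√((-268 + 386) + 1065)) = 206/(√(118 + 1065)) = 206/(√1183) = 206/((13*√7)) = 206*(√7/91) = 206*√7/91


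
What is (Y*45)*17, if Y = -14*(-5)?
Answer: 53550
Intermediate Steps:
Y = 70
(Y*45)*17 = (70*45)*17 = 3150*17 = 53550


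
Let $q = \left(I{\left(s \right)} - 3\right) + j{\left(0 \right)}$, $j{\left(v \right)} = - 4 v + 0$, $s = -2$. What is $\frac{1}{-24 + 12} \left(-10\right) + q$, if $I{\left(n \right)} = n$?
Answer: $- \frac{25}{6} \approx -4.1667$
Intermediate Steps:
$j{\left(v \right)} = - 4 v$
$q = -5$ ($q = \left(-2 - 3\right) - 0 = -5 + 0 = -5$)
$\frac{1}{-24 + 12} \left(-10\right) + q = \frac{1}{-24 + 12} \left(-10\right) - 5 = \frac{1}{-12} \left(-10\right) - 5 = \left(- \frac{1}{12}\right) \left(-10\right) - 5 = \frac{5}{6} - 5 = - \frac{25}{6}$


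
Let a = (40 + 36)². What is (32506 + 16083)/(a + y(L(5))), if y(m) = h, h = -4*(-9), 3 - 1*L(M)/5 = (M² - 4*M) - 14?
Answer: 48589/5812 ≈ 8.3601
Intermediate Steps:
L(M) = 85 - 5*M² + 20*M (L(M) = 15 - 5*((M² - 4*M) - 14) = 15 - 5*(-14 + M² - 4*M) = 15 + (70 - 5*M² + 20*M) = 85 - 5*M² + 20*M)
a = 5776 (a = 76² = 5776)
h = 36
y(m) = 36
(32506 + 16083)/(a + y(L(5))) = (32506 + 16083)/(5776 + 36) = 48589/5812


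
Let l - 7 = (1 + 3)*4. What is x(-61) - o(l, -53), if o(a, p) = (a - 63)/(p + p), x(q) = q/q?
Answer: 33/53 ≈ 0.62264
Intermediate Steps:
l = 23 (l = 7 + (1 + 3)*4 = 7 + 4*4 = 7 + 16 = 23)
x(q) = 1
o(a, p) = (-63 + a)/(2*p) (o(a, p) = (-63 + a)/((2*p)) = (-63 + a)*(1/(2*p)) = (-63 + a)/(2*p))
x(-61) - o(l, -53) = 1 - (-63 + 23)/(2*(-53)) = 1 - (-1)*(-40)/(2*53) = 1 - 1*20/53 = 1 - 20/53 = 33/53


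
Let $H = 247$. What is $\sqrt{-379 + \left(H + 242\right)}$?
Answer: $\sqrt{110} \approx 10.488$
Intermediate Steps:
$\sqrt{-379 + \left(H + 242\right)} = \sqrt{-379 + \left(247 + 242\right)} = \sqrt{-379 + 489} = \sqrt{110}$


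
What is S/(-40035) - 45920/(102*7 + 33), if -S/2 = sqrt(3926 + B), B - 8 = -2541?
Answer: -45920/747 + 2*sqrt(1393)/40035 ≈ -61.471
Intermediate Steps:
B = -2533 (B = 8 - 2541 = -2533)
S = -2*sqrt(1393) (S = -2*sqrt(3926 - 2533) = -2*sqrt(1393) ≈ -74.646)
S/(-40035) - 45920/(102*7 + 33) = -2*sqrt(1393)/(-40035) - 45920/(102*7 + 33) = -2*sqrt(1393)*(-1/40035) - 45920/(714 + 33) = 2*sqrt(1393)/40035 - 45920/747 = -45920/747 + 2*sqrt(1393)/40035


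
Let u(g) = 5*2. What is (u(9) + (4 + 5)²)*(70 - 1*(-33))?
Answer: 9373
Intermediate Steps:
u(g) = 10
(u(9) + (4 + 5)²)*(70 - 1*(-33)) = (10 + (4 + 5)²)*(70 - 1*(-33)) = (10 + 9²)*(70 + 33) = (10 + 81)*103 = 91*103 = 9373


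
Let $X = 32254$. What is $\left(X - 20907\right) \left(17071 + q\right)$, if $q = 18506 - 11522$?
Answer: $272952085$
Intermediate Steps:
$q = 6984$ ($q = 18506 - 11522 = 6984$)
$\left(X - 20907\right) \left(17071 + q\right) = \left(32254 - 20907\right) \left(17071 + 6984\right) = 11347 \cdot 24055 = 272952085$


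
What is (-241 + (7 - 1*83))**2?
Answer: 100489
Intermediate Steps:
(-241 + (7 - 1*83))**2 = (-241 + (7 - 83))**2 = (-241 - 76)**2 = (-317)**2 = 100489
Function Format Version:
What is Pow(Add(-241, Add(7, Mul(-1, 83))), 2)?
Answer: 100489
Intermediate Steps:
Pow(Add(-241, Add(7, Mul(-1, 83))), 2) = Pow(Add(-241, Add(7, -83)), 2) = Pow(Add(-241, -76), 2) = Pow(-317, 2) = 100489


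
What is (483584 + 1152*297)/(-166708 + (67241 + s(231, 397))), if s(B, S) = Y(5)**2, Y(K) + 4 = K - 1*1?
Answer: -825728/99467 ≈ -8.3015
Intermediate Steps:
Y(K) = -5 + K (Y(K) = -4 + (K - 1*1) = -4 + (K - 1) = -4 + (-1 + K) = -5 + K)
s(B, S) = 0 (s(B, S) = (-5 + 5)**2 = 0**2 = 0)
(483584 + 1152*297)/(-166708 + (67241 + s(231, 397))) = (483584 + 1152*297)/(-166708 + (67241 + 0)) = (483584 + 342144)/(-166708 + 67241) = 825728/(-99467) = 825728*(-1/99467) = -825728/99467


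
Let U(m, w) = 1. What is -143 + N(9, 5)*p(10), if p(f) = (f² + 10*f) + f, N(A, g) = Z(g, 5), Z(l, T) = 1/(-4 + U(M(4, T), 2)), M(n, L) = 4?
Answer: -213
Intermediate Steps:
Z(l, T) = -⅓ (Z(l, T) = 1/(-4 + 1) = 1/(-3) = -⅓)
N(A, g) = -⅓
p(f) = f² + 11*f
-143 + N(9, 5)*p(10) = -143 - 10*(11 + 10)/3 = -143 - 10*21/3 = -143 - ⅓*210 = -143 - 70 = -213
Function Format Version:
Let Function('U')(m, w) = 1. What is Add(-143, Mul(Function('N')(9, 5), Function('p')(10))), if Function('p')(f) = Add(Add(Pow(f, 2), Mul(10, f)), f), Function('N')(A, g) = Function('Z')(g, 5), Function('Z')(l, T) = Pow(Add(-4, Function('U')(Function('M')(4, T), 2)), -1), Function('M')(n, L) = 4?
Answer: -213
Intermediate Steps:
Function('Z')(l, T) = Rational(-1, 3) (Function('Z')(l, T) = Pow(Add(-4, 1), -1) = Pow(-3, -1) = Rational(-1, 3))
Function('N')(A, g) = Rational(-1, 3)
Function('p')(f) = Add(Pow(f, 2), Mul(11, f))
Add(-143, Mul(Function('N')(9, 5), Function('p')(10))) = Add(-143, Mul(Rational(-1, 3), Mul(10, Add(11, 10)))) = Add(-143, Mul(Rational(-1, 3), Mul(10, 21))) = Add(-143, Mul(Rational(-1, 3), 210)) = Add(-143, -70) = -213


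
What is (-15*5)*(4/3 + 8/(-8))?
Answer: -25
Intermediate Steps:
(-15*5)*(4/3 + 8/(-8)) = -75*(4*(⅓) + 8*(-⅛)) = -75*(4/3 - 1) = -75*⅓ = -25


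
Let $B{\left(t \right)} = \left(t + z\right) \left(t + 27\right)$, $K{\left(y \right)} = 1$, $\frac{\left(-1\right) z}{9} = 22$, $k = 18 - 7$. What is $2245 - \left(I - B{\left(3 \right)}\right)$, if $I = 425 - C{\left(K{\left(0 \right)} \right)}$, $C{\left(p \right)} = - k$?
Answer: $-4041$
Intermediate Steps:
$k = 11$ ($k = 18 - 7 = 11$)
$z = -198$ ($z = \left(-9\right) 22 = -198$)
$B{\left(t \right)} = \left(-198 + t\right) \left(27 + t\right)$ ($B{\left(t \right)} = \left(t - 198\right) \left(t + 27\right) = \left(-198 + t\right) \left(27 + t\right)$)
$C{\left(p \right)} = -11$ ($C{\left(p \right)} = \left(-1\right) 11 = -11$)
$I = 436$ ($I = 425 - -11 = 425 + 11 = 436$)
$2245 - \left(I - B{\left(3 \right)}\right) = 2245 - \left(436 - \left(-5346 + 3^{2} - 513\right)\right) = 2245 - \left(436 - \left(-5346 + 9 - 513\right)\right) = 2245 - \left(436 - -5850\right) = 2245 - \left(436 + 5850\right) = 2245 - 6286 = -4041$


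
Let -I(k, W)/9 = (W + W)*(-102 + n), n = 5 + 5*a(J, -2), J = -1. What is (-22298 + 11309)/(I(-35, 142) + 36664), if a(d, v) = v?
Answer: -999/28196 ≈ -0.035431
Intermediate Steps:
n = -5 (n = 5 + 5*(-2) = 5 - 10 = -5)
I(k, W) = 1926*W (I(k, W) = -9*(W + W)*(-102 - 5) = -9*2*W*(-107) = -(-1926)*W = 1926*W)
(-22298 + 11309)/(I(-35, 142) + 36664) = (-22298 + 11309)/(1926*142 + 36664) = -10989/(273492 + 36664) = -10989/310156 = -10989*1/310156 = -999/28196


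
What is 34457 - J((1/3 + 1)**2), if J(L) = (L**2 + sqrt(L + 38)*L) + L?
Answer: 2790617/81 - 16*sqrt(358)/27 ≈ 34441.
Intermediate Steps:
J(L) = L + L**2 + L*sqrt(38 + L) (J(L) = (L**2 + sqrt(38 + L)*L) + L = (L**2 + L*sqrt(38 + L)) + L = L + L**2 + L*sqrt(38 + L))
34457 - J((1/3 + 1)**2) = 34457 - (1/3 + 1)**2*(1 + (1/3 + 1)**2 + sqrt(38 + (1/3 + 1)**2)) = 34457 - (4/3)**2*(1 + (4/3)**2 + sqrt(38 + (4/3)**2)) = 34457 - 16*(1 + 16/9 + sqrt(38 + 16/9))/9 = 34457 - 16*(1 + 16/9 + sqrt(358/9))/9 = 34457 - 16*(1 + 16/9 + sqrt(358)/3)/9 = 34457 - 16*(25/9 + sqrt(358)/3)/9 = 34457 - (400/81 + 16*sqrt(358)/27) = 34457 + (-400/81 - 16*sqrt(358)/27) = 2790617/81 - 16*sqrt(358)/27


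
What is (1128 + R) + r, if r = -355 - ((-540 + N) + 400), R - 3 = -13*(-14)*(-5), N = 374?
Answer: -368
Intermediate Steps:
R = -907 (R = 3 - 13*(-14)*(-5) = 3 + 182*(-5) = 3 - 910 = -907)
r = -589 (r = -355 - ((-540 + 374) + 400) = -355 - (-166 + 400) = -355 - 1*234 = -355 - 234 = -589)
(1128 + R) + r = (1128 - 907) - 589 = 221 - 589 = -368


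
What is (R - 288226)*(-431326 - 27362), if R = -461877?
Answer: 344063244864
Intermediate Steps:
(R - 288226)*(-431326 - 27362) = (-461877 - 288226)*(-431326 - 27362) = -750103*(-458688) = 344063244864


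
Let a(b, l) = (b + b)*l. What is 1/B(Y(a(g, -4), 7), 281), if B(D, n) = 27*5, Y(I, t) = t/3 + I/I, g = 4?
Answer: 1/135 ≈ 0.0074074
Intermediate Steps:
a(b, l) = 2*b*l (a(b, l) = (2*b)*l = 2*b*l)
Y(I, t) = 1 + t/3 (Y(I, t) = t*(1/3) + 1 = t/3 + 1 = 1 + t/3)
B(D, n) = 135
1/B(Y(a(g, -4), 7), 281) = 1/135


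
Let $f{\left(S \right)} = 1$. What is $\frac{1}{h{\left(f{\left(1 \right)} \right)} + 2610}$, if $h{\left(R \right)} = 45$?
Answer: $\frac{1}{2655} \approx 0.00037665$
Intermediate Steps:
$\frac{1}{h{\left(f{\left(1 \right)} \right)} + 2610} = \frac{1}{45 + 2610} = \frac{1}{2655}$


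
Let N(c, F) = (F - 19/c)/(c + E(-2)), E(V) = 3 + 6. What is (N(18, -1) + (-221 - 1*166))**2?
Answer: 35388758161/236196 ≈ 1.4983e+5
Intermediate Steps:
E(V) = 9
N(c, F) = (F - 19/c)/(9 + c) (N(c, F) = (F - 19/c)/(c + 9) = (F - 19/c)/(9 + c))
(N(18, -1) + (-221 - 1*166))**2 = ((-19 - 1*18)/(18*(9 + 18)) + (-221 - 1*166))**2 = ((1/18)*(-19 - 18)/27 + (-221 - 166))**2 = ((1/18)*(1/27)*(-37) - 387)**2 = (-37/486 - 387)**2 = (-188119/486)**2 = 35388758161/236196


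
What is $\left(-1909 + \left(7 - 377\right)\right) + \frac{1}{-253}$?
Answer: $- \frac{576588}{253} \approx -2279.0$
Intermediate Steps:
$\left(-1909 + \left(7 - 377\right)\right) + \frac{1}{-253} = \left(-1909 + \left(7 - 377\right)\right) - \frac{1}{253} = \left(-1909 - 370\right) - \frac{1}{253} = -2279 - \frac{1}{253} = - \frac{576588}{253}$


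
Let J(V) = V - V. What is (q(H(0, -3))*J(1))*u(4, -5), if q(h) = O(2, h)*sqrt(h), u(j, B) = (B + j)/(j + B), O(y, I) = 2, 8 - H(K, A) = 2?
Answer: 0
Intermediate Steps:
H(K, A) = 6 (H(K, A) = 8 - 1*2 = 8 - 2 = 6)
J(V) = 0
u(j, B) = 1 (u(j, B) = (B + j)/(B + j) = 1)
q(h) = 2*sqrt(h)
(q(H(0, -3))*J(1))*u(4, -5) = ((2*sqrt(6))*0)*1 = 0*1 = 0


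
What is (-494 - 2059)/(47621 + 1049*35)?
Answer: -851/28112 ≈ -0.030272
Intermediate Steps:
(-494 - 2059)/(47621 + 1049*35) = -2553/(47621 + 36715) = -2553/84336 = -2553*1/84336 = -851/28112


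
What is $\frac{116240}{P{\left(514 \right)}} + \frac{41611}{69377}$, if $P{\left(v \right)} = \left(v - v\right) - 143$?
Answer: $- \frac{732584737}{901901} \approx -812.27$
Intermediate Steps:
$P{\left(v \right)} = -143$ ($P{\left(v \right)} = 0 - 143 = -143$)
$\frac{116240}{P{\left(514 \right)}} + \frac{41611}{69377} = \frac{116240}{-143} + \frac{41611}{69377} = 116240 \left(- \frac{1}{143}\right) + 41611 \cdot \frac{1}{69377} = - \frac{116240}{143} + \frac{41611}{69377} = - \frac{732584737}{901901}$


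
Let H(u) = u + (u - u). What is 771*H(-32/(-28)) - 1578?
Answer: -4878/7 ≈ -696.86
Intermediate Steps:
H(u) = u (H(u) = u + 0 = u)
771*H(-32/(-28)) - 1578 = 771*(-32/(-28)) - 1578 = 771*(-32*(-1/28)) - 1578 = 771*(8/7) - 1578 = 6168/7 - 1578 = -4878/7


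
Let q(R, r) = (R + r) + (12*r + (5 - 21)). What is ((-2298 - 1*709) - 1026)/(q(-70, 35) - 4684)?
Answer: 4033/4315 ≈ 0.93465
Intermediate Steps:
q(R, r) = -16 + R + 13*r (q(R, r) = (R + r) + (12*r - 16) = (R + r) + (-16 + 12*r) = -16 + R + 13*r)
((-2298 - 1*709) - 1026)/(q(-70, 35) - 4684) = ((-2298 - 1*709) - 1026)/((-16 - 70 + 13*35) - 4684) = ((-2298 - 709) - 1026)/((-16 - 70 + 455) - 4684) = (-3007 - 1026)/(369 - 4684) = -4033/(-4315) = -4033*(-1/4315) = 4033/4315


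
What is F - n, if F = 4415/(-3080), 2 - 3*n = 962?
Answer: 196237/616 ≈ 318.57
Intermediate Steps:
n = -320 (n = ⅔ - ⅓*962 = ⅔ - 962/3 = -320)
F = -883/616 (F = 4415*(-1/3080) = -883/616 ≈ -1.4334)
F - n = -883/616 - 1*(-320) = -883/616 + 320 = 196237/616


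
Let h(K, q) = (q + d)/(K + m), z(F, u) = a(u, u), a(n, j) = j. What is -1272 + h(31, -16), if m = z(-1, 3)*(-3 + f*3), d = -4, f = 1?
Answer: -39452/31 ≈ -1272.6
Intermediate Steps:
z(F, u) = u
m = 0 (m = 3*(-3 + 1*3) = 3*(-3 + 3) = 3*0 = 0)
h(K, q) = (-4 + q)/K (h(K, q) = (q - 4)/(K + 0) = (-4 + q)/K)
-1272 + h(31, -16) = -1272 + (-4 - 16)/31 = -1272 + (1/31)*(-20) = -1272 - 20/31 = -39452/31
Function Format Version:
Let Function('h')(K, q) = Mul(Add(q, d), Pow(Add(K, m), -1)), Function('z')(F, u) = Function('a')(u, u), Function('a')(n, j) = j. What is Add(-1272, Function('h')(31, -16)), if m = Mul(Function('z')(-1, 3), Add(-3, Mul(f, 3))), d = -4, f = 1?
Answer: Rational(-39452, 31) ≈ -1272.6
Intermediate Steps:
Function('z')(F, u) = u
m = 0 (m = Mul(3, Add(-3, Mul(1, 3))) = Mul(3, Add(-3, 3)) = Mul(3, 0) = 0)
Function('h')(K, q) = Mul(Pow(K, -1), Add(-4, q)) (Function('h')(K, q) = Mul(Add(q, -4), Pow(Add(K, 0), -1)) = Mul(Add(-4, q), Pow(K, -1)) = Mul(Pow(K, -1), Add(-4, q)))
Add(-1272, Function('h')(31, -16)) = Add(-1272, Mul(Pow(31, -1), Add(-4, -16))) = Add(-1272, Mul(Rational(1, 31), -20)) = Add(-1272, Rational(-20, 31)) = Rational(-39452, 31)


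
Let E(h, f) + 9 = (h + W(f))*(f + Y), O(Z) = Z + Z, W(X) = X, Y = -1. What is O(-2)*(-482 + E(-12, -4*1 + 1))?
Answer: 1724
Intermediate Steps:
O(Z) = 2*Z
E(h, f) = -9 + (-1 + f)*(f + h) (E(h, f) = -9 + (h + f)*(f - 1) = -9 + (f + h)*(-1 + f) = -9 + (-1 + f)*(f + h))
O(-2)*(-482 + E(-12, -4*1 + 1)) = (2*(-2))*(-482 + (-9 + (-4*1 + 1)² - (-4*1 + 1) - 1*(-12) + (-4*1 + 1)*(-12))) = -4*(-482 + (-9 + (-4 + 1)² - (-4 + 1) + 12 + (-4 + 1)*(-12))) = -4*(-482 + (-9 + (-3)² - 1*(-3) + 12 - 3*(-12))) = -4*(-482 + (-9 + 9 + 3 + 12 + 36)) = -4*(-482 + 51) = -4*(-431) = 1724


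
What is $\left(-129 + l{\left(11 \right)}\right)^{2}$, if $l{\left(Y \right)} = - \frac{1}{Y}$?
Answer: $\frac{2016400}{121} \approx 16664.0$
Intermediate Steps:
$\left(-129 + l{\left(11 \right)}\right)^{2} = \left(-129 - \frac{1}{11}\right)^{2} = \left(- \frac{1420}{11}\right)^{2} = \frac{2016400}{121}$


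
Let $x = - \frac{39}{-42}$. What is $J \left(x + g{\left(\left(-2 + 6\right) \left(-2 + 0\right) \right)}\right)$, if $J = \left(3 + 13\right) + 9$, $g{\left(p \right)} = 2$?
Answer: $\frac{1025}{14} \approx 73.214$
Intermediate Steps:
$J = 25$ ($J = 16 + 9 = 25$)
$x = \frac{13}{14}$ ($x = \left(-39\right) \left(- \frac{1}{42}\right) = \frac{13}{14} \approx 0.92857$)
$J \left(x + g{\left(\left(-2 + 6\right) \left(-2 + 0\right) \right)}\right) = 25 \left(\frac{13}{14} + 2\right) = 25 \cdot \frac{41}{14} = \frac{1025}{14}$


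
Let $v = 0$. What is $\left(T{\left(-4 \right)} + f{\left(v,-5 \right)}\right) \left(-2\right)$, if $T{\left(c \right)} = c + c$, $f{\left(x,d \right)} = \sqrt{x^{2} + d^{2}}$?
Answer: $6$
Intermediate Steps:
$f{\left(x,d \right)} = \sqrt{d^{2} + x^{2}}$
$T{\left(c \right)} = 2 c$
$\left(T{\left(-4 \right)} + f{\left(v,-5 \right)}\right) \left(-2\right) = \left(2 \left(-4\right) + \sqrt{\left(-5\right)^{2} + 0^{2}}\right) \left(-2\right) = \left(-8 + \sqrt{25 + 0}\right) \left(-2\right) = \left(-8 + \sqrt{25}\right) \left(-2\right) = \left(-8 + 5\right) \left(-2\right) = \left(-3\right) \left(-2\right) = 6$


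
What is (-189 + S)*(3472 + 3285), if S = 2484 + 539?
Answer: 19149338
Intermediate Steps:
S = 3023
(-189 + S)*(3472 + 3285) = (-189 + 3023)*(3472 + 3285) = 2834*6757 = 19149338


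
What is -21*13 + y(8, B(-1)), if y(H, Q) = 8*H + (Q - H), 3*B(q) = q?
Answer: -652/3 ≈ -217.33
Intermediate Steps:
B(q) = q/3
y(H, Q) = Q + 7*H
-21*13 + y(8, B(-1)) = -21*13 + ((⅓)*(-1) + 7*8) = -273 + (-⅓ + 56) = -273 + 167/3 = -652/3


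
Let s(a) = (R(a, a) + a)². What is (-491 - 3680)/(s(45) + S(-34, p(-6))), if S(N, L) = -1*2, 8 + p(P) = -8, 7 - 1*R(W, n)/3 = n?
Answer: -4171/4759 ≈ -0.87644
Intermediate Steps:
R(W, n) = 21 - 3*n
s(a) = (21 - 2*a)² (s(a) = ((21 - 3*a) + a)² = (21 - 2*a)²)
p(P) = -16 (p(P) = -8 - 8 = -16)
S(N, L) = -2
(-491 - 3680)/(s(45) + S(-34, p(-6))) = (-491 - 3680)/((-21 + 2*45)² - 2) = -4171/((-21 + 90)² - 2) = -4171/(69² - 2) = -4171/(4761 - 2) = -4171/4759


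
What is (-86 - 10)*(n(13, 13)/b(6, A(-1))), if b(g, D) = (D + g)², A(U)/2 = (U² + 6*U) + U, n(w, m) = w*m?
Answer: -1352/3 ≈ -450.67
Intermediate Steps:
n(w, m) = m*w
A(U) = 2*U² + 14*U (A(U) = 2*((U² + 6*U) + U) = 2*(U² + 7*U) = 2*U² + 14*U)
(-86 - 10)*(n(13, 13)/b(6, A(-1))) = (-86 - 10)*((13*13)/((2*(-1)*(7 - 1) + 6)²)) = -16224/((2*(-1)*6 + 6)²) = -16224/((-12 + 6)²) = -16224/((-6)²) = -16224/36 = -96*169/36 = -1352/3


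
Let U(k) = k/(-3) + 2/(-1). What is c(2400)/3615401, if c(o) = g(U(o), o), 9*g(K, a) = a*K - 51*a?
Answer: -682400/10846203 ≈ -0.062916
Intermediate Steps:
U(k) = -2 - k/3 (U(k) = k*(-1/3) + 2*(-1) = -k/3 - 2 = -2 - k/3)
g(K, a) = -17*a/3 + K*a/9 (g(K, a) = (a*K - 51*a)/9 = (K*a - 51*a)/9 = (-51*a + K*a)/9 = -17*a/3 + K*a/9)
c(o) = o*(-53 - o/3)/9 (c(o) = o*(-51 + (-2 - o/3))/9 = o*(-53 - o/3)/9)
c(2400)/3615401 = -1/27*2400*(159 + 2400)/3615401 = -1/27*2400*2559*(1/3615401) = -682400/3*1/3615401 = -682400/10846203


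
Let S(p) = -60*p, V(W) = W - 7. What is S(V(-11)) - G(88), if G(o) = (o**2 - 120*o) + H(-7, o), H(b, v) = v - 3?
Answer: 3811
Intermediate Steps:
H(b, v) = -3 + v
G(o) = -3 + o**2 - 119*o (G(o) = (o**2 - 120*o) + (-3 + o) = -3 + o**2 - 119*o)
V(W) = -7 + W
S(V(-11)) - G(88) = -60*(-7 - 11) - (-3 + 88**2 - 119*88) = -60*(-18) - (-3 + 7744 - 10472) = 1080 - 1*(-2731) = 1080 + 2731 = 3811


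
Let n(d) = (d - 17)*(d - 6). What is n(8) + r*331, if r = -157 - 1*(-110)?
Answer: -15575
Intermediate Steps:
n(d) = (-17 + d)*(-6 + d)
r = -47 (r = -157 + 110 = -47)
n(8) + r*331 = (102 + 8**2 - 23*8) - 47*331 = (102 + 64 - 184) - 15557 = -18 - 15557 = -15575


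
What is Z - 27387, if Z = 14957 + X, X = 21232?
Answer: 8802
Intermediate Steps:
Z = 36189 (Z = 14957 + 21232 = 36189)
Z - 27387 = 36189 - 27387 = 8802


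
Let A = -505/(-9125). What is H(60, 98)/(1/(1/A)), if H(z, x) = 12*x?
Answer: 2146200/101 ≈ 21250.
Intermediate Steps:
A = 101/1825 (A = -505*(-1/9125) = 101/1825 ≈ 0.055342)
H(60, 98)/(1/(1/A)) = (12*98)/(1/(1/(101/1825))) = 1176/(1/(1825/101)) = 1176/(101/1825) = 1176*(1825/101) = 2146200/101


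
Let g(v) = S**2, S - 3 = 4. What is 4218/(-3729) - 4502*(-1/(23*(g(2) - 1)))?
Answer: 2021881/686136 ≈ 2.9468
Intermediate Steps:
S = 7 (S = 3 + 4 = 7)
g(v) = 49 (g(v) = 7**2 = 49)
4218/(-3729) - 4502*(-1/(23*(g(2) - 1))) = 4218/(-3729) - 4502*(-1/(23*(49 - 1))) = 4218*(-1/3729) - 4502/(48*(-23)) = -1406/1243 - 4502/(-1104) = -1406/1243 - 4502*(-1/1104) = -1406/1243 + 2251/552 = 2021881/686136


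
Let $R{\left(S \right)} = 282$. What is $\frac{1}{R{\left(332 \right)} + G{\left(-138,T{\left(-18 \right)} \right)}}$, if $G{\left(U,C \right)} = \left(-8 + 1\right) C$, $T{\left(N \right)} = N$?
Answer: $\frac{1}{408} \approx 0.002451$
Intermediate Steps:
$G{\left(U,C \right)} = - 7 C$
$\frac{1}{R{\left(332 \right)} + G{\left(-138,T{\left(-18 \right)} \right)}} = \frac{1}{282 - -126} = \frac{1}{282 + 126} = \frac{1}{408}$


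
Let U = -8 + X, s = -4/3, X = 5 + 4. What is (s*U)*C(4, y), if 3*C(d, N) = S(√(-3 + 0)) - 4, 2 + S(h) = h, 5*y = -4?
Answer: 8/3 - 4*I*√3/9 ≈ 2.6667 - 0.7698*I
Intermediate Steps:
X = 9
y = -⅘ (y = (⅕)*(-4) = -⅘ ≈ -0.80000)
S(h) = -2 + h
C(d, N) = -2 + I*√3/3 (C(d, N) = ((-2 + √(-3 + 0)) - 4)/3 = ((-2 + √(-3)) - 4)/3 = ((-2 + I*√3) - 4)/3 = (-6 + I*√3)/3 = -2 + I*√3/3)
s = -4/3 (s = -4*⅓ = -4/3 ≈ -1.3333)
U = 1 (U = -8 + 9 = 1)
(s*U)*C(4, y) = (-4/3*1)*(-2 + I*√3/3) = -4*(-2 + I*√3/3)/3 = 8/3 - 4*I*√3/9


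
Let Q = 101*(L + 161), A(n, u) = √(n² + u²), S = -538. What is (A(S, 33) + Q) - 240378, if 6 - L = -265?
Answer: -196746 + √290533 ≈ -1.9621e+5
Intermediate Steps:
L = 271 (L = 6 - 1*(-265) = 6 + 265 = 271)
Q = 43632 (Q = 101*(271 + 161) = 101*432 = 43632)
(A(S, 33) + Q) - 240378 = (√((-538)² + 33²) + 43632) - 240378 = (√(289444 + 1089) + 43632) - 240378 = (√290533 + 43632) - 240378 = (43632 + √290533) - 240378 = -196746 + √290533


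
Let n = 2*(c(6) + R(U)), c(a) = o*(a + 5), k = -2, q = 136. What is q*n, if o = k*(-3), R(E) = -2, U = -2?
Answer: 17408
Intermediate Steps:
o = 6 (o = -2*(-3) = 6)
c(a) = 30 + 6*a (c(a) = 6*(a + 5) = 6*(5 + a) = 30 + 6*a)
n = 128 (n = 2*((30 + 6*6) - 2) = 2*((30 + 36) - 2) = 2*(66 - 2) = 2*64 = 128)
q*n = 136*128 = 17408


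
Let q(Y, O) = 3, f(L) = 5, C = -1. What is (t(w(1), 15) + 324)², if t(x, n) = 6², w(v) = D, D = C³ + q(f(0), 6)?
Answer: 129600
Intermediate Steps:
D = 2 (D = (-1)³ + 3 = -1 + 3 = 2)
w(v) = 2
t(x, n) = 36
(t(w(1), 15) + 324)² = (36 + 324)² = 360² = 129600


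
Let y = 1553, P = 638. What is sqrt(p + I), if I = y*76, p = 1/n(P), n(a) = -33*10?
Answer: sqrt(12853248870)/330 ≈ 343.55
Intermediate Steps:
n(a) = -330
p = -1/330 (p = 1/(-330) = -1/330 ≈ -0.0030303)
I = 118028 (I = 1553*76 = 118028)
sqrt(p + I) = sqrt(-1/330 + 118028) = sqrt(38949239/330) = sqrt(12853248870)/330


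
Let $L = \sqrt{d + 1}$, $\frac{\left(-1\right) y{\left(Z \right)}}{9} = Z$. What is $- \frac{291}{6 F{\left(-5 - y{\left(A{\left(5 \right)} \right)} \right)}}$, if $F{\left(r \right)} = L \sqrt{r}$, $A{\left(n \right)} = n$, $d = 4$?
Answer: $- \frac{97 \sqrt{2}}{40} \approx -3.4295$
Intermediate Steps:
$y{\left(Z \right)} = - 9 Z$
$L = \sqrt{5}$ ($L = \sqrt{4 + 1} = \sqrt{5} \approx 2.2361$)
$F{\left(r \right)} = \sqrt{5} \sqrt{r}$
$- \frac{291}{6 F{\left(-5 - y{\left(A{\left(5 \right)} \right)} \right)}} = - \frac{291}{6 \sqrt{5} \sqrt{-5 - \left(-9\right) 5}} = - \frac{291}{6 \sqrt{5} \sqrt{-5 - -45}} = - \frac{291}{6 \sqrt{5} \sqrt{-5 + 45}} = - \frac{291}{6 \sqrt{5} \sqrt{40}} = - \frac{291}{6 \sqrt{5} \cdot 2 \sqrt{10}} = - \frac{291}{6 \cdot 10 \sqrt{2}} = - \frac{291}{60 \sqrt{2}} = - 291 \frac{\sqrt{2}}{120} = - \frac{97 \sqrt{2}}{40}$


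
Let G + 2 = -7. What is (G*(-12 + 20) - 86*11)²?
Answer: 1036324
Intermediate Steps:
G = -9 (G = -2 - 7 = -9)
(G*(-12 + 20) - 86*11)² = (-9*(-12 + 20) - 86*11)² = (-9*8 - 946)² = (-72 - 946)² = (-1018)² = 1036324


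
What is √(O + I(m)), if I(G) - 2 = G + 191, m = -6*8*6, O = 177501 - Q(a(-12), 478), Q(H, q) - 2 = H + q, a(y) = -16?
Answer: √176942 ≈ 420.64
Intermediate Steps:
Q(H, q) = 2 + H + q (Q(H, q) = 2 + (H + q) = 2 + H + q)
O = 177037 (O = 177501 - (2 - 16 + 478) = 177501 - 1*464 = 177501 - 464 = 177037)
m = -288 (m = -48*6 = -1*288 = -288)
I(G) = 193 + G (I(G) = 2 + (G + 191) = 2 + (191 + G) = 193 + G)
√(O + I(m)) = √(177037 + (193 - 288)) = √(177037 - 95) = √176942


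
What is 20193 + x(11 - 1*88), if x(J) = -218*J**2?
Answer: -1272329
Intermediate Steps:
20193 + x(11 - 1*88) = 20193 - 218*(11 - 1*88)**2 = 20193 - 218*(11 - 88)**2 = 20193 - 218*(-77)**2 = 20193 - 218*5929 = 20193 - 1292522 = -1272329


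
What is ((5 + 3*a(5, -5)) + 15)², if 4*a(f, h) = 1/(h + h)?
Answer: 635209/1600 ≈ 397.01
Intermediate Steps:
a(f, h) = 1/(8*h) (a(f, h) = 1/(4*(h + h)) = 1/(4*((2*h))) = (1/(2*h))/4 = 1/(8*h))
((5 + 3*a(5, -5)) + 15)² = ((5 + 3*((⅛)/(-5))) + 15)² = ((5 + 3*((⅛)*(-⅕))) + 15)² = ((5 + 3*(-1/40)) + 15)² = ((5 - 3/40) + 15)² = (197/40 + 15)² = (797/40)² = 635209/1600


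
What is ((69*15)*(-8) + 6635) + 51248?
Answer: 49603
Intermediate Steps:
((69*15)*(-8) + 6635) + 51248 = (1035*(-8) + 6635) + 51248 = (-8280 + 6635) + 51248 = -1645 + 51248 = 49603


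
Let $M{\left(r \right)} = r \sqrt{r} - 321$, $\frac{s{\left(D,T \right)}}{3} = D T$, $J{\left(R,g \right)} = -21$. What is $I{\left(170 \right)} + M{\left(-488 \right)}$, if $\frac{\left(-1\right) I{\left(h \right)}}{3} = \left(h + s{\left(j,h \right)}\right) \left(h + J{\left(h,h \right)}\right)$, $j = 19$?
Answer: $-4407741 - 976 i \sqrt{122} \approx -4.4077 \cdot 10^{6} - 10780.0 i$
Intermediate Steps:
$s{\left(D,T \right)} = 3 D T$
$I{\left(h \right)} = - 174 h \left(-21 + h\right)$ ($I{\left(h \right)} = - 3 \left(h + 3 \cdot 19 h\right) \left(h - 21\right) = - 3 \left(h + 57 h\right) \left(-21 + h\right) = - 3 \cdot 58 h \left(-21 + h\right) = - 174 h \left(-21 + h\right)$)
$M{\left(r \right)} = -321 + r^{\frac{3}{2}}$ ($M{\left(r \right)} = r^{\frac{3}{2}} - 321 = -321 + r^{\frac{3}{2}}$)
$I{\left(170 \right)} + M{\left(-488 \right)} = 174 \cdot 170 \left(21 - 170\right) - \left(321 - \left(-488\right)^{\frac{3}{2}}\right) = 174 \cdot 170 \left(21 - 170\right) - \left(321 + 976 i \sqrt{122}\right) = 174 \cdot 170 \left(-149\right) - \left(321 + 976 i \sqrt{122}\right) = -4407420 - \left(321 + 976 i \sqrt{122}\right) = -4407741 - 976 i \sqrt{122}$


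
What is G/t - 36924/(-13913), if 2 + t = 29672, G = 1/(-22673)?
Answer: 24839066854927/9359385151830 ≈ 2.6539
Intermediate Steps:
G = -1/22673 ≈ -4.4105e-5
t = 29670 (t = -2 + 29672 = 29670)
G/t - 36924/(-13913) = -1/22673/29670 - 36924/(-13913) = -1/22673*1/29670 - 36924*(-1/13913) = -1/672707910 + 36924/13913 = 24839066854927/9359385151830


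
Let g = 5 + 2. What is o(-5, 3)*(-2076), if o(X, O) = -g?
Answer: 14532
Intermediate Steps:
g = 7
o(X, O) = -7 (o(X, O) = -1*7 = -7)
o(-5, 3)*(-2076) = -7*(-2076) = 14532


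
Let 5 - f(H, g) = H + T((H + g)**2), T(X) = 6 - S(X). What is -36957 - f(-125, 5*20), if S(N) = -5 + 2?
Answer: -37078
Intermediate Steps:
S(N) = -3
T(X) = 9 (T(X) = 6 - 1*(-3) = 6 + 3 = 9)
f(H, g) = -4 - H (f(H, g) = 5 - (H + 9) = 5 - (9 + H) = 5 + (-9 - H) = -4 - H)
-36957 - f(-125, 5*20) = -36957 - (-4 - 1*(-125)) = -36957 - (-4 + 125) = -36957 - 1*121 = -36957 - 121 = -37078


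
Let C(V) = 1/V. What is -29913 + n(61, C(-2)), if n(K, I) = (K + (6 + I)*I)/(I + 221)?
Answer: -26383033/882 ≈ -29913.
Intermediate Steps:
n(K, I) = (K + I*(6 + I))/(221 + I)
-29913 + n(61, C(-2)) = -29913 + (61 + (1/(-2))² + 6/(-2))/(221 + 1/(-2)) = -29913 + (61 + (-½)² + 6*(-½))/(221 - ½) = -29913 + (61 + ¼ - 3)/(441/2) = -29913 + (2/441)*(233/4) = -29913 + 233/882 = -26383033/882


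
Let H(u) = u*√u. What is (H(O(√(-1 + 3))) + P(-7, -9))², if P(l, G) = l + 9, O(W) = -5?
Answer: (2 - 5*I*√5)² ≈ -121.0 - 44.721*I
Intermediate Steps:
P(l, G) = 9 + l
H(u) = u^(3/2)
(H(O(√(-1 + 3))) + P(-7, -9))² = ((-5)^(3/2) + (9 - 7))² = (-5*I*√5 + 2)² = (2 - 5*I*√5)²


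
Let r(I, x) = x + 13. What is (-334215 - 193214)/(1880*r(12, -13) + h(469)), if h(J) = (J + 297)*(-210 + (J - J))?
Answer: 75347/22980 ≈ 3.2788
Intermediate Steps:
r(I, x) = 13 + x
h(J) = -62370 - 210*J (h(J) = (297 + J)*(-210 + 0) = (297 + J)*(-210) = -62370 - 210*J)
(-334215 - 193214)/(1880*r(12, -13) + h(469)) = (-334215 - 193214)/(1880*(13 - 13) + (-62370 - 210*469)) = -527429/(1880*0 + (-62370 - 98490)) = -527429/(0 - 160860) = -527429/(-160860) = -527429*(-1/160860) = 75347/22980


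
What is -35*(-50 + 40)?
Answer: 350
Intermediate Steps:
-35*(-50 + 40) = -35*(-10) = 350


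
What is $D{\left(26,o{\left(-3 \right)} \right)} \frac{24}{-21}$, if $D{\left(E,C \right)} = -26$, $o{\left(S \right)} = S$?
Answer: $\frac{208}{7} \approx 29.714$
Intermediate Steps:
$D{\left(26,o{\left(-3 \right)} \right)} \frac{24}{-21} = - 26 \frac{24}{-21} = - 26 \cdot 24 \left(- \frac{1}{21}\right) = \left(-26\right) \left(- \frac{8}{7}\right) = \frac{208}{7}$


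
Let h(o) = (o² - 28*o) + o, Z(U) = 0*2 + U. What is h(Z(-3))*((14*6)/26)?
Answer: 3780/13 ≈ 290.77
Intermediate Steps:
Z(U) = U (Z(U) = 0 + U = U)
h(o) = o² - 27*o
h(Z(-3))*((14*6)/26) = (-3*(-27 - 3))*((14*6)/26) = (-3*(-30))*(84*(1/26)) = 90*(42/13) = 3780/13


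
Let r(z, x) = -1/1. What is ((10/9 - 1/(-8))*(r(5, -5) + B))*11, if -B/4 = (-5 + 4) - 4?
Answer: 18601/72 ≈ 258.35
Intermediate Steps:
B = 20 (B = -4*((-5 + 4) - 4) = -4*(-1 - 4) = -4*(-5) = 20)
r(z, x) = -1 (r(z, x) = -1*1 = -1)
((10/9 - 1/(-8))*(r(5, -5) + B))*11 = ((10/9 - 1/(-8))*(-1 + 20))*11 = ((10*(⅑) - 1*(-⅛))*19)*11 = ((10/9 + ⅛)*19)*11 = ((89/72)*19)*11 = (1691/72)*11 = 18601/72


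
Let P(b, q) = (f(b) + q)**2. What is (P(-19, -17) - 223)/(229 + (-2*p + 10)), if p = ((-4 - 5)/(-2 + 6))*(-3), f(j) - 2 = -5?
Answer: 354/451 ≈ 0.78492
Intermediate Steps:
f(j) = -3 (f(j) = 2 - 5 = -3)
p = 27/4 (p = -9/4*(-3) = 27/4 ≈ 6.7500)
P(b, q) = (-3 + q)**2
(P(-19, -17) - 223)/(229 + (-2*p + 10)) = ((-3 - 17)**2 - 223)/(229 + (-2*27/4 + 10)) = ((-20)**2 - 223)/(229 + (-27/2 + 10)) = (400 - 223)/(229 - 7/2) = 177/(451/2) = 177*(2/451) = 354/451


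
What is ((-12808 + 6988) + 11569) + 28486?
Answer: 34235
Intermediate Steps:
((-12808 + 6988) + 11569) + 28486 = (-5820 + 11569) + 28486 = 5749 + 28486 = 34235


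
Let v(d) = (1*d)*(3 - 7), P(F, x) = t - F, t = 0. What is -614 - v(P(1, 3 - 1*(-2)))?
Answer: -618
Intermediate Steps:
P(F, x) = -F (P(F, x) = 0 - F = -F)
v(d) = -4*d (v(d) = d*(-4) = -4*d)
-614 - v(P(1, 3 - 1*(-2))) = -614 - (-4)*(-1*1) = -614 - (-4)*(-1) = -614 - 1*4 = -614 - 4 = -618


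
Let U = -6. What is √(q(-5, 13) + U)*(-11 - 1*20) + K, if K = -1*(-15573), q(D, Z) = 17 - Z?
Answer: 15573 - 31*I*√2 ≈ 15573.0 - 43.841*I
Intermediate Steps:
K = 15573
√(q(-5, 13) + U)*(-11 - 1*20) + K = √((17 - 1*13) - 6)*(-11 - 1*20) + 15573 = √((17 - 13) - 6)*(-11 - 20) + 15573 = √(4 - 6)*(-31) + 15573 = √(-2)*(-31) + 15573 = (I*√2)*(-31) + 15573 = -31*I*√2 + 15573 = 15573 - 31*I*√2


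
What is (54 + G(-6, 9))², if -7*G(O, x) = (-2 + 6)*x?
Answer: 116964/49 ≈ 2387.0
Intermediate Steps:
G(O, x) = -4*x/7 (G(O, x) = -(-2 + 6)*x/7 = -4*x/7)
(54 + G(-6, 9))² = (54 - 4/7*9)² = (54 - 36/7)² = (342/7)² = 116964/49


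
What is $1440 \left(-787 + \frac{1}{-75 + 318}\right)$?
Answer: $- \frac{30598400}{27} \approx -1.1333 \cdot 10^{6}$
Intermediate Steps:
$1440 \left(-787 + \frac{1}{-75 + 318}\right) = 1440 \left(-787 + \frac{1}{243}\right) = 1440 \left(- \frac{191240}{243}\right) = - \frac{30598400}{27}$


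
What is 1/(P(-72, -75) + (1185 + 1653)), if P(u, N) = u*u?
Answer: 1/8022 ≈ 0.00012466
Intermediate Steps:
P(u, N) = u²
1/(P(-72, -75) + (1185 + 1653)) = 1/((-72)² + (1185 + 1653)) = 1/(5184 + 2838) = 1/8022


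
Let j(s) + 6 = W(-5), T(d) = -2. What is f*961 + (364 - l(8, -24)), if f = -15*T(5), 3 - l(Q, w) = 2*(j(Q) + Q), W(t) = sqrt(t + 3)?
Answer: 29195 + 2*I*sqrt(2) ≈ 29195.0 + 2.8284*I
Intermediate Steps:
W(t) = sqrt(3 + t)
j(s) = -6 + I*sqrt(2) (j(s) = -6 + sqrt(3 - 5) = -6 + sqrt(-2) = -6 + I*sqrt(2))
l(Q, w) = 15 - 2*Q - 2*I*sqrt(2) (l(Q, w) = 3 - 2*((-6 + I*sqrt(2)) + Q) = 3 - 2*(-6 + Q + I*sqrt(2)) = 3 - (-12 + 2*Q + 2*I*sqrt(2)) = 3 + (12 - 2*Q - 2*I*sqrt(2)) = 15 - 2*Q - 2*I*sqrt(2))
f = 30 (f = -15*(-2) = 30)
f*961 + (364 - l(8, -24)) = 30*961 + (364 - (15 - 2*8 - 2*I*sqrt(2))) = 28830 + (364 - (15 - 16 - 2*I*sqrt(2))) = 28830 + (364 - (-1 - 2*I*sqrt(2))) = 28830 + (364 + (1 + 2*I*sqrt(2))) = 28830 + (365 + 2*I*sqrt(2)) = 29195 + 2*I*sqrt(2)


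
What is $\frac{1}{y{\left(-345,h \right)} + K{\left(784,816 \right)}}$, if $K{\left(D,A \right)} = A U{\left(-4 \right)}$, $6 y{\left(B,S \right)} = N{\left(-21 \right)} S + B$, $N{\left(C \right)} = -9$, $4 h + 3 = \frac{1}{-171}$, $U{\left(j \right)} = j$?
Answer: $- \frac{228}{757045} \approx -0.00030117$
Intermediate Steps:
$h = - \frac{257}{342}$ ($h = - \frac{3}{4} + \frac{1}{4 \left(-171\right)} = - \frac{3}{4} + \frac{1}{4} \left(- \frac{1}{171}\right) = - \frac{3}{4} - \frac{1}{684} = - \frac{257}{342} \approx -0.75146$)
$y{\left(B,S \right)} = - \frac{3 S}{2} + \frac{B}{6}$ ($y{\left(B,S \right)} = \frac{- 9 S + B}{6} = \frac{B - 9 S}{6} = - \frac{3 S}{2} + \frac{B}{6}$)
$K{\left(D,A \right)} = - 4 A$ ($K{\left(D,A \right)} = A \left(-4\right) = - 4 A$)
$\frac{1}{y{\left(-345,h \right)} + K{\left(784,816 \right)}} = \frac{1}{\left(\left(- \frac{3}{2}\right) \left(- \frac{257}{342}\right) + \frac{1}{6} \left(-345\right)\right) - 3264} = \frac{1}{\left(\frac{257}{228} - \frac{115}{2}\right) - 3264} = \frac{1}{- \frac{12853}{228} - 3264} = \frac{1}{- \frac{757045}{228}} = - \frac{228}{757045}$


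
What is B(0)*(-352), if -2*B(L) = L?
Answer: 0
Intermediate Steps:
B(L) = -L/2
B(0)*(-352) = -1/2*0*(-352) = 0*(-352) = 0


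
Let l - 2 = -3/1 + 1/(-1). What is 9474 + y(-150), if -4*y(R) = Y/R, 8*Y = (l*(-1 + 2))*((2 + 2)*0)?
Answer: 9474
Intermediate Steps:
l = -2 (l = 2 + (-3/1 + 1/(-1)) = 2 + (-3*1 + 1*(-1)) = 2 + (-3 - 1) = 2 - 4 = -2)
Y = 0 (Y = ((-2*(-1 + 2))*((2 + 2)*0))/8 = ((-2*1)*(4*0))/8 = (-2*0)/8 = (⅛)*0 = 0)
y(R) = 0 (y(R) = -0/R = -¼*0 = 0)
9474 + y(-150) = 9474 + 0 = 9474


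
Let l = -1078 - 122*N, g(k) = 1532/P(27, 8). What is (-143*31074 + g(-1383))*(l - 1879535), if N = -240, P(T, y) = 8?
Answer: 16452390929073/2 ≈ 8.2262e+12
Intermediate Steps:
g(k) = 383/2 (g(k) = 1532/8 = 1532*(⅛) = 383/2)
l = 28202 (l = -1078 - 122*(-240) = -1078 + 29280 = 28202)
(-143*31074 + g(-1383))*(l - 1879535) = (-143*31074 + 383/2)*(28202 - 1879535) = (-4443582 + 383/2)*(-1851333) = -8886781/2*(-1851333) = 16452390929073/2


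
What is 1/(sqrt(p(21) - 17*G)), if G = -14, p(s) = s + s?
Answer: sqrt(70)/140 ≈ 0.059761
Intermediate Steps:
p(s) = 2*s
1/(sqrt(p(21) - 17*G)) = 1/(sqrt(2*21 - 17*(-14))) = 1/(sqrt(42 + 238)) = 1/(sqrt(280)) = 1/(2*sqrt(70)) = sqrt(70)/140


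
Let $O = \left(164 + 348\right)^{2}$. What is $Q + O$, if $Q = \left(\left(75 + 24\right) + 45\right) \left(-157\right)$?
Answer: $239536$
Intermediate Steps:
$Q = -22608$ ($Q = \left(99 + 45\right) \left(-157\right) = 144 \left(-157\right) = -22608$)
$O = 262144$ ($O = 512^{2} = 262144$)
$Q + O = -22608 + 262144 = 239536$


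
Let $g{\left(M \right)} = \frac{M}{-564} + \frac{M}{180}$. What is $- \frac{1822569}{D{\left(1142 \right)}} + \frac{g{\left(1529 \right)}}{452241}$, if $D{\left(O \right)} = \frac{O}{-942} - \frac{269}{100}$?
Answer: $\frac{11729706644477751124}{25114550446755} \approx 4.6705 \cdot 10^{5}$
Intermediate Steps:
$g{\left(M \right)} = \frac{8 M}{2115}$ ($g{\left(M \right)} = M \left(- \frac{1}{564}\right) + M \frac{1}{180} = - \frac{M}{564} + \frac{M}{180} = \frac{8 M}{2115}$)
$D{\left(O \right)} = - \frac{269}{100} - \frac{O}{942}$ ($D{\left(O \right)} = O \left(- \frac{1}{942}\right) - \frac{269}{100} = - \frac{O}{942} - \frac{269}{100} = - \frac{269}{100} - \frac{O}{942}$)
$- \frac{1822569}{D{\left(1142 \right)}} + \frac{g{\left(1529 \right)}}{452241} = - \frac{1822569}{- \frac{269}{100} - \frac{571}{471}} + \frac{\frac{8}{2115} \cdot 1529}{452241} = - \frac{1822569}{- \frac{269}{100} - \frac{571}{471}} + \frac{12232}{2115} \cdot \frac{1}{452241} = - \frac{1822569}{- \frac{183799}{47100}} + \frac{12232}{956489715} = \left(-1822569\right) \left(- \frac{47100}{183799}\right) + \frac{12232}{956489715} = \frac{12263285700}{26257} + \frac{12232}{956489715} = \frac{11729706644477751124}{25114550446755}$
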